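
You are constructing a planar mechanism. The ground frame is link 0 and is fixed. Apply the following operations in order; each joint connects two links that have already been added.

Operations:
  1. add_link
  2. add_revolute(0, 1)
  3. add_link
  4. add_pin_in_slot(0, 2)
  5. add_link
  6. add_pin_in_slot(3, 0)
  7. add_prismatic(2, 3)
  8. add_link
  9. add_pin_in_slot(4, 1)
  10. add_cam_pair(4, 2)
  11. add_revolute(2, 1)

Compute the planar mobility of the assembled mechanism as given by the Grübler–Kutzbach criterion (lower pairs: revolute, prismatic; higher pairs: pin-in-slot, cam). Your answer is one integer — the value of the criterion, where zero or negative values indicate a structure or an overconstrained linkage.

M = 2

ground; <1,0,0>
#1 <2,0,0>
R:0↔1 J1 <2,1,0>
#2 <3,1,0>
PS:0↔2 J2 <3,1,1>
#3 <4,1,1>
PS:3↔0 J2 <4,1,2>
P:2↔3 J1 <4,2,2>
#4 <5,2,2>
PS:4↔1 J2 <5,2,3>
C:4↔2 J2 <5,2,4>
R:2↔1 J1 <5,3,4>
3×4 − 2×3 − 1×4 = 2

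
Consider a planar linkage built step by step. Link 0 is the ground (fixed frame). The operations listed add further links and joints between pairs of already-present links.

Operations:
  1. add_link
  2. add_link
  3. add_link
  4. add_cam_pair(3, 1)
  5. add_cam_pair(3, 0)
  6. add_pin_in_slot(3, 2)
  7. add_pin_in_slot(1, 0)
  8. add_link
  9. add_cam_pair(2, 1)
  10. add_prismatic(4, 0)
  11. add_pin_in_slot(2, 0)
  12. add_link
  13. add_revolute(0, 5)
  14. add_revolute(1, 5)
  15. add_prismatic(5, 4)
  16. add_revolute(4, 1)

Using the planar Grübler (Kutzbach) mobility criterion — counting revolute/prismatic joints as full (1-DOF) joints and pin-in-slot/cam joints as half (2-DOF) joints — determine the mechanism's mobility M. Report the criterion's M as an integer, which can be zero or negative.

link 0 = ground. State L|J1|J2 = 1|0|0
+link1  2|0|0
+link2  3|0|0
+link3  4|0|0
C(3,1) f=2→J2  4|0|1
C(3,0) f=2→J2  4|0|2
PS(3,2) f=2→J2  4|0|3
PS(1,0) f=2→J2  4|0|4
+link4  5|0|4
C(2,1) f=2→J2  5|0|5
P(4,0) f=1→J1  5|1|5
PS(2,0) f=2→J2  5|1|6
+link5  6|1|6
R(0,5) f=1→J1  6|2|6
R(1,5) f=1→J1  6|3|6
P(5,4) f=1→J1  6|4|6
R(4,1) f=1→J1  6|5|6
M = 3(6−1)−2·5−6 = 15−10−6 = -1

M = -1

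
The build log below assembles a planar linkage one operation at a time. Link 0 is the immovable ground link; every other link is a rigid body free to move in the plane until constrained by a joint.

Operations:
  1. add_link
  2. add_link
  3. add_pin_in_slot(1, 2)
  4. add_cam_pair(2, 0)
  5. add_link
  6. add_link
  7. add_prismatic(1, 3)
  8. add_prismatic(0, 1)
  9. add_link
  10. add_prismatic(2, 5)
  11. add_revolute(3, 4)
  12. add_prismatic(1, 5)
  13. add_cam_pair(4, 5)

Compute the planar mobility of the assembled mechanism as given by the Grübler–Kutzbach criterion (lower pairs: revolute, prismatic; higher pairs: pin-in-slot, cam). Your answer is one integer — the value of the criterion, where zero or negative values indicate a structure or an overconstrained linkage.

L=1 J1=0 J2=0
add link → L=2 J1=0 J2=0
add link → L=3 J1=0 J2=0
PS@1,2 dof=2 J2 → L=3 J1=0 J2=1
C@2,0 dof=2 J2 → L=3 J1=0 J2=2
add link → L=4 J1=0 J2=2
add link → L=5 J1=0 J2=2
P@1,3 dof=1 J1 → L=5 J1=1 J2=2
P@0,1 dof=1 J1 → L=5 J1=2 J2=2
add link → L=6 J1=2 J2=2
P@2,5 dof=1 J1 → L=6 J1=3 J2=2
R@3,4 dof=1 J1 → L=6 J1=4 J2=2
P@1,5 dof=1 J1 → L=6 J1=5 J2=2
C@4,5 dof=2 J2 → L=6 J1=5 J2=3
M=3(L−1)−2J1−J2=3·5−2·5−3=2

M = 2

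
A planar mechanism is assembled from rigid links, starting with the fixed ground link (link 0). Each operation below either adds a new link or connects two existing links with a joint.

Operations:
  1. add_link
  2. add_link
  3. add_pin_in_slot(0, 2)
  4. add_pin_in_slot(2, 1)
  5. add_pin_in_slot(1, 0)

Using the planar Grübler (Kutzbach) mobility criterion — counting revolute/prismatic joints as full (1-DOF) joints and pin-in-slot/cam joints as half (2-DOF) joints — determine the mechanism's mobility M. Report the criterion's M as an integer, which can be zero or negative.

[1;0;0] (link 0 is ground)
L+ [2;0;0]
L+ [3;0;0]
PS(0,2)∈J2 [3;0;1]
PS(2,1)∈J2 [3;0;2]
PS(1,0)∈J2 [3;0;3]
mobility = 6 − 0 − 3 = 3

M = 3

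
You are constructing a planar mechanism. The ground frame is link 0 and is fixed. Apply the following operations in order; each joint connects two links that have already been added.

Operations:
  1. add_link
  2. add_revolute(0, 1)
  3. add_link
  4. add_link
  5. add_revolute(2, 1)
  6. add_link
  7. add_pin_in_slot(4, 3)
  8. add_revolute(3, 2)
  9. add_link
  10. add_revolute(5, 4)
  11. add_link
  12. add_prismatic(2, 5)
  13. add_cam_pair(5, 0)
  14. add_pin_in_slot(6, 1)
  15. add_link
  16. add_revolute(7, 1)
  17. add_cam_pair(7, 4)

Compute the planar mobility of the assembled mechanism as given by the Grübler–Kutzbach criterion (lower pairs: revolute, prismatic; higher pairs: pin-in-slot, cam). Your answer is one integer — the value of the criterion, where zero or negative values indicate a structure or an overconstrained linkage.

(L,J1,J2)=(1,0,0); link0 fixed
link1: (2,0,0)
R 0-1 [J1]: (2,1,0)
link2: (3,1,0)
link3: (4,1,0)
R 2-1 [J1]: (4,2,0)
link4: (5,2,0)
PS 4-3 [J2]: (5,2,1)
R 3-2 [J1]: (5,3,1)
link5: (6,3,1)
R 5-4 [J1]: (6,4,1)
link6: (7,4,1)
P 2-5 [J1]: (7,5,1)
C 5-0 [J2]: (7,5,2)
PS 6-1 [J2]: (7,5,3)
link7: (8,5,3)
R 7-1 [J1]: (8,6,3)
C 7-4 [J2]: (8,6,4)
Grübler: 3·7 − 2·6 − 4 = 5

M = 5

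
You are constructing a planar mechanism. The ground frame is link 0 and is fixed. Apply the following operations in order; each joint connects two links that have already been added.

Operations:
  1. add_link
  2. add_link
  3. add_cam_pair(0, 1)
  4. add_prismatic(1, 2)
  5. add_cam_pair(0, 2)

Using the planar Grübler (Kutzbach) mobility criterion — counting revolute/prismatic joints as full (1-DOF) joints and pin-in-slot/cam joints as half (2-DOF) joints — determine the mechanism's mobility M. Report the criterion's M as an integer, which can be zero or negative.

[1;0;0] (link 0 is ground)
L+ [2;0;0]
L+ [3;0;0]
C(0,1)∈J2 [3;0;1]
P(1,2)∈J1 [3;1;1]
C(0,2)∈J2 [3;1;2]
mobility = 6 − 2 − 2 = 2

M = 2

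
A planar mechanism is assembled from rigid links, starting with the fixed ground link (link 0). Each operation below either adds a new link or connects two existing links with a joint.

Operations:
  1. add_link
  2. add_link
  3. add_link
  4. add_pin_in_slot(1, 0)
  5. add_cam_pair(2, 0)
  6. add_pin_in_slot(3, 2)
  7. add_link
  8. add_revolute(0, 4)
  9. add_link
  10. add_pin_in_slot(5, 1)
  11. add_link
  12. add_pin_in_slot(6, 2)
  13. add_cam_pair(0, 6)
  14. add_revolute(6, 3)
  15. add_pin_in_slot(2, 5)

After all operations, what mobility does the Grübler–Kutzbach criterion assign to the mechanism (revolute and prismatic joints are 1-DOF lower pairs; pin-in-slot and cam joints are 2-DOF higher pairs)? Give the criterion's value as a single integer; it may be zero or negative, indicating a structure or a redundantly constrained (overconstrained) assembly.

M = 7

[1;0;0] (link 0 is ground)
L+ [2;0;0]
L+ [3;0;0]
L+ [4;0;0]
PS(1,0)∈J2 [4;0;1]
C(2,0)∈J2 [4;0;2]
PS(3,2)∈J2 [4;0;3]
L+ [5;0;3]
R(0,4)∈J1 [5;1;3]
L+ [6;1;3]
PS(5,1)∈J2 [6;1;4]
L+ [7;1;4]
PS(6,2)∈J2 [7;1;5]
C(0,6)∈J2 [7;1;6]
R(6,3)∈J1 [7;2;6]
PS(2,5)∈J2 [7;2;7]
mobility = 18 − 4 − 7 = 7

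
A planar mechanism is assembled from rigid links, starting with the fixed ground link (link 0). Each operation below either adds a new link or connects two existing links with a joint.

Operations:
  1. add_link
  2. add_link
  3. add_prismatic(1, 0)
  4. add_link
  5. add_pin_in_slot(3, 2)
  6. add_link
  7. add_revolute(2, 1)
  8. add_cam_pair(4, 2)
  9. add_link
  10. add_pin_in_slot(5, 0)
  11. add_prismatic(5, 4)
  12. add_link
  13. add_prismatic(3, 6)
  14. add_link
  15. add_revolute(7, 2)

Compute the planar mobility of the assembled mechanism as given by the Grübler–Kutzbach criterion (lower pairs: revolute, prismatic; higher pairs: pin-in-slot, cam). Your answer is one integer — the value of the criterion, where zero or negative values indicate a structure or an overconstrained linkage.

ground; <1,0,0>
#1 <2,0,0>
#2 <3,0,0>
P:1↔0 J1 <3,1,0>
#3 <4,1,0>
PS:3↔2 J2 <4,1,1>
#4 <5,1,1>
R:2↔1 J1 <5,2,1>
C:4↔2 J2 <5,2,2>
#5 <6,2,2>
PS:5↔0 J2 <6,2,3>
P:5↔4 J1 <6,3,3>
#6 <7,3,3>
P:3↔6 J1 <7,4,3>
#7 <8,4,3>
R:7↔2 J1 <8,5,3>
3×7 − 2×5 − 1×3 = 8

M = 8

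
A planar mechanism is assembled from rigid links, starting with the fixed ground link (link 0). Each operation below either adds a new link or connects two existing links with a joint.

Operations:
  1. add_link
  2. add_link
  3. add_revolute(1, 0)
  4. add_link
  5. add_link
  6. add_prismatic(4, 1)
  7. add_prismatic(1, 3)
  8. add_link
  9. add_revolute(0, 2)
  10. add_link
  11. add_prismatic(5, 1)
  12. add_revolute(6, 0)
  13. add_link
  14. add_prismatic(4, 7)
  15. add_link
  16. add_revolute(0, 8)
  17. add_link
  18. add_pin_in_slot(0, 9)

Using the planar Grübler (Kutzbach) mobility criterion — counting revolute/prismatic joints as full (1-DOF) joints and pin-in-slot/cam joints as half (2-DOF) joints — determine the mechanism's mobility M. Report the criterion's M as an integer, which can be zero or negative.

M = 10

link 0 = ground. State L|J1|J2 = 1|0|0
+link1  2|0|0
+link2  3|0|0
R(1,0) f=1→J1  3|1|0
+link3  4|1|0
+link4  5|1|0
P(4,1) f=1→J1  5|2|0
P(1,3) f=1→J1  5|3|0
+link5  6|3|0
R(0,2) f=1→J1  6|4|0
+link6  7|4|0
P(5,1) f=1→J1  7|5|0
R(6,0) f=1→J1  7|6|0
+link7  8|6|0
P(4,7) f=1→J1  8|7|0
+link8  9|7|0
R(0,8) f=1→J1  9|8|0
+link9  10|8|0
PS(0,9) f=2→J2  10|8|1
M = 3(10−1)−2·8−1 = 27−16−1 = 10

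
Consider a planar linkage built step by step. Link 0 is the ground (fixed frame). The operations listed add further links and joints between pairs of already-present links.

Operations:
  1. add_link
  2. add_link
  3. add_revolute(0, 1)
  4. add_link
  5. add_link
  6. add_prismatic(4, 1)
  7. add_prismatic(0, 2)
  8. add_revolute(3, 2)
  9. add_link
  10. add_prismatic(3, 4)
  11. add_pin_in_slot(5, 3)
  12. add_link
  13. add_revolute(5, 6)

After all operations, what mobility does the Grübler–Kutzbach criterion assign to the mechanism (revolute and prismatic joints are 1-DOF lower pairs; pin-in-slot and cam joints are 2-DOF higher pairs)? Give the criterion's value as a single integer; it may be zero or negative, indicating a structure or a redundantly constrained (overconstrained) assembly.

M = 5

L=1 J1=0 J2=0
add link → L=2 J1=0 J2=0
add link → L=3 J1=0 J2=0
R@0,1 dof=1 J1 → L=3 J1=1 J2=0
add link → L=4 J1=1 J2=0
add link → L=5 J1=1 J2=0
P@4,1 dof=1 J1 → L=5 J1=2 J2=0
P@0,2 dof=1 J1 → L=5 J1=3 J2=0
R@3,2 dof=1 J1 → L=5 J1=4 J2=0
add link → L=6 J1=4 J2=0
P@3,4 dof=1 J1 → L=6 J1=5 J2=0
PS@5,3 dof=2 J2 → L=6 J1=5 J2=1
add link → L=7 J1=5 J2=1
R@5,6 dof=1 J1 → L=7 J1=6 J2=1
M=3(L−1)−2J1−J2=3·6−2·6−1=5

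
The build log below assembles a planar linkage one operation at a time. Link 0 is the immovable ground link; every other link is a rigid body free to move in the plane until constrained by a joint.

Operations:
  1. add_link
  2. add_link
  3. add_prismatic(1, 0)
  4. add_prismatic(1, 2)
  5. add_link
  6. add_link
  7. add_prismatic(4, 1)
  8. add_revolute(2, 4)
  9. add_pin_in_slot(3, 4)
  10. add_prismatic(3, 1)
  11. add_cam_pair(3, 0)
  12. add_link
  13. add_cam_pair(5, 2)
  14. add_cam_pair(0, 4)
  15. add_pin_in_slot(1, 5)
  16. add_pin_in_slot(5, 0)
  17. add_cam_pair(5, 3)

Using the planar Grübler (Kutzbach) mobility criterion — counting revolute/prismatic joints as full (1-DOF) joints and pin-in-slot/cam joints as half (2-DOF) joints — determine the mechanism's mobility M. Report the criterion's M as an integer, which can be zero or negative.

M = -2

[1;0;0] (link 0 is ground)
L+ [2;0;0]
L+ [3;0;0]
P(1,0)∈J1 [3;1;0]
P(1,2)∈J1 [3;2;0]
L+ [4;2;0]
L+ [5;2;0]
P(4,1)∈J1 [5;3;0]
R(2,4)∈J1 [5;4;0]
PS(3,4)∈J2 [5;4;1]
P(3,1)∈J1 [5;5;1]
C(3,0)∈J2 [5;5;2]
L+ [6;5;2]
C(5,2)∈J2 [6;5;3]
C(0,4)∈J2 [6;5;4]
PS(1,5)∈J2 [6;5;5]
PS(5,0)∈J2 [6;5;6]
C(5,3)∈J2 [6;5;7]
mobility = 15 − 10 − 7 = -2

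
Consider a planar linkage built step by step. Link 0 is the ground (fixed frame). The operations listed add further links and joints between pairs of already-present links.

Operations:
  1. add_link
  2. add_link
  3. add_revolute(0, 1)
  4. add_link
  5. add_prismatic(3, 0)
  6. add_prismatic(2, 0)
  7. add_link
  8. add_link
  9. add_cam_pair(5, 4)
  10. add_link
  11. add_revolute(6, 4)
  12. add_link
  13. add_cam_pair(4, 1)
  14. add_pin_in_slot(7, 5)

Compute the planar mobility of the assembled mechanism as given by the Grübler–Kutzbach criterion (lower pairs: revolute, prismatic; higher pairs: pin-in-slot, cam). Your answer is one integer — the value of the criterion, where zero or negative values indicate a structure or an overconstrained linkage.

ground; <1,0,0>
#1 <2,0,0>
#2 <3,0,0>
R:0↔1 J1 <3,1,0>
#3 <4,1,0>
P:3↔0 J1 <4,2,0>
P:2↔0 J1 <4,3,0>
#4 <5,3,0>
#5 <6,3,0>
C:5↔4 J2 <6,3,1>
#6 <7,3,1>
R:6↔4 J1 <7,4,1>
#7 <8,4,1>
C:4↔1 J2 <8,4,2>
PS:7↔5 J2 <8,4,3>
3×7 − 2×4 − 1×3 = 10

M = 10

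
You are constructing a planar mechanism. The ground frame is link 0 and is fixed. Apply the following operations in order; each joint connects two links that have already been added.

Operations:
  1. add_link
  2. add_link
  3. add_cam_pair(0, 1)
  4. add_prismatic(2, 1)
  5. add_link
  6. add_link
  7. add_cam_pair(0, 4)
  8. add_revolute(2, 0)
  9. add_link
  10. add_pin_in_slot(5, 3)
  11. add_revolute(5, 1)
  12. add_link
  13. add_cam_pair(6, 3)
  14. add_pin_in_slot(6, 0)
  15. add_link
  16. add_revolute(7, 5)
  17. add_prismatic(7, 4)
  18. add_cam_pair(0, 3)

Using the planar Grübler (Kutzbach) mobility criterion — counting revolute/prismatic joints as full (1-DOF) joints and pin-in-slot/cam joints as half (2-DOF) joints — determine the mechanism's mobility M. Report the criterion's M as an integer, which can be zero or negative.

ground; <1,0,0>
#1 <2,0,0>
#2 <3,0,0>
C:0↔1 J2 <3,0,1>
P:2↔1 J1 <3,1,1>
#3 <4,1,1>
#4 <5,1,1>
C:0↔4 J2 <5,1,2>
R:2↔0 J1 <5,2,2>
#5 <6,2,2>
PS:5↔3 J2 <6,2,3>
R:5↔1 J1 <6,3,3>
#6 <7,3,3>
C:6↔3 J2 <7,3,4>
PS:6↔0 J2 <7,3,5>
#7 <8,3,5>
R:7↔5 J1 <8,4,5>
P:7↔4 J1 <8,5,5>
C:0↔3 J2 <8,5,6>
3×7 − 2×5 − 1×6 = 5

M = 5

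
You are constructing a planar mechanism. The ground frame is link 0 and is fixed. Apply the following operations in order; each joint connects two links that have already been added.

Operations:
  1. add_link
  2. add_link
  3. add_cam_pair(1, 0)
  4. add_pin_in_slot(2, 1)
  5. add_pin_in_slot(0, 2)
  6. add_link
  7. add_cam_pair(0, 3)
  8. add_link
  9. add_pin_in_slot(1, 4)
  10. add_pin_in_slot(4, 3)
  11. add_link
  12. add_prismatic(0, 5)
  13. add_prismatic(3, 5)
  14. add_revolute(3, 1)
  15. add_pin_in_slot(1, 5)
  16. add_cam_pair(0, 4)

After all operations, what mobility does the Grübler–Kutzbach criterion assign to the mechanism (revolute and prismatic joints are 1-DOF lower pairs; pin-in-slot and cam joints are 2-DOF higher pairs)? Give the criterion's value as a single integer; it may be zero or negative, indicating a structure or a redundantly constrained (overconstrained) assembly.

M = 1

link 0 = ground. State L|J1|J2 = 1|0|0
+link1  2|0|0
+link2  3|0|0
C(1,0) f=2→J2  3|0|1
PS(2,1) f=2→J2  3|0|2
PS(0,2) f=2→J2  3|0|3
+link3  4|0|3
C(0,3) f=2→J2  4|0|4
+link4  5|0|4
PS(1,4) f=2→J2  5|0|5
PS(4,3) f=2→J2  5|0|6
+link5  6|0|6
P(0,5) f=1→J1  6|1|6
P(3,5) f=1→J1  6|2|6
R(3,1) f=1→J1  6|3|6
PS(1,5) f=2→J2  6|3|7
C(0,4) f=2→J2  6|3|8
M = 3(6−1)−2·3−8 = 15−6−8 = 1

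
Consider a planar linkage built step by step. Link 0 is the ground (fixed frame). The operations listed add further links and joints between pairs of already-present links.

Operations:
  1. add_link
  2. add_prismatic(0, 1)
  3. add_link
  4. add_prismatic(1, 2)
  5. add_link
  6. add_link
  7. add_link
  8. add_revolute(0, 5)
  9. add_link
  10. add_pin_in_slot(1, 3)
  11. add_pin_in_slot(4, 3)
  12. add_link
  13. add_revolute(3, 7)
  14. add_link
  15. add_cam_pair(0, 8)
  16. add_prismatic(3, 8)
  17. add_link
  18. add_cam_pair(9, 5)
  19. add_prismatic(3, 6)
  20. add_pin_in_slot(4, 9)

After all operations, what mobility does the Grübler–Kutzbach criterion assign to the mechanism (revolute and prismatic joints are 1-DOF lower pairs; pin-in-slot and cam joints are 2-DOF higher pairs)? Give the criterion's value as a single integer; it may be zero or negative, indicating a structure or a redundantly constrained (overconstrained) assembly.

M = 10

(L,J1,J2)=(1,0,0); link0 fixed
link1: (2,0,0)
P 0-1 [J1]: (2,1,0)
link2: (3,1,0)
P 1-2 [J1]: (3,2,0)
link3: (4,2,0)
link4: (5,2,0)
link5: (6,2,0)
R 0-5 [J1]: (6,3,0)
link6: (7,3,0)
PS 1-3 [J2]: (7,3,1)
PS 4-3 [J2]: (7,3,2)
link7: (8,3,2)
R 3-7 [J1]: (8,4,2)
link8: (9,4,2)
C 0-8 [J2]: (9,4,3)
P 3-8 [J1]: (9,5,3)
link9: (10,5,3)
C 9-5 [J2]: (10,5,4)
P 3-6 [J1]: (10,6,4)
PS 4-9 [J2]: (10,6,5)
Grübler: 3·9 − 2·6 − 5 = 10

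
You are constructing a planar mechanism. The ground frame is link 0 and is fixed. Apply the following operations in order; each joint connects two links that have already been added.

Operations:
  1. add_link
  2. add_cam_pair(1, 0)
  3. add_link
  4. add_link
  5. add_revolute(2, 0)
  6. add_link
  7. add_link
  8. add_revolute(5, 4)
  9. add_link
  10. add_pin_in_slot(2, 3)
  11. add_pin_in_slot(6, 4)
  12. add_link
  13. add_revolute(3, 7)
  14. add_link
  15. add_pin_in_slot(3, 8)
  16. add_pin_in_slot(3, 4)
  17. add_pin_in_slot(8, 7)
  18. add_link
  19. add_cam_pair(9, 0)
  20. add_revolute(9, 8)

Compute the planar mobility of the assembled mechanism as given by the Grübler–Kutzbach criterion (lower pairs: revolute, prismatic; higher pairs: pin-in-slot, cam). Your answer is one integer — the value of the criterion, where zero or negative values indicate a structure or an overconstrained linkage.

link 0 = ground. State L|J1|J2 = 1|0|0
+link1  2|0|0
C(1,0) f=2→J2  2|0|1
+link2  3|0|1
+link3  4|0|1
R(2,0) f=1→J1  4|1|1
+link4  5|1|1
+link5  6|1|1
R(5,4) f=1→J1  6|2|1
+link6  7|2|1
PS(2,3) f=2→J2  7|2|2
PS(6,4) f=2→J2  7|2|3
+link7  8|2|3
R(3,7) f=1→J1  8|3|3
+link8  9|3|3
PS(3,8) f=2→J2  9|3|4
PS(3,4) f=2→J2  9|3|5
PS(8,7) f=2→J2  9|3|6
+link9  10|3|6
C(9,0) f=2→J2  10|3|7
R(9,8) f=1→J1  10|4|7
M = 3(10−1)−2·4−7 = 27−8−7 = 12

M = 12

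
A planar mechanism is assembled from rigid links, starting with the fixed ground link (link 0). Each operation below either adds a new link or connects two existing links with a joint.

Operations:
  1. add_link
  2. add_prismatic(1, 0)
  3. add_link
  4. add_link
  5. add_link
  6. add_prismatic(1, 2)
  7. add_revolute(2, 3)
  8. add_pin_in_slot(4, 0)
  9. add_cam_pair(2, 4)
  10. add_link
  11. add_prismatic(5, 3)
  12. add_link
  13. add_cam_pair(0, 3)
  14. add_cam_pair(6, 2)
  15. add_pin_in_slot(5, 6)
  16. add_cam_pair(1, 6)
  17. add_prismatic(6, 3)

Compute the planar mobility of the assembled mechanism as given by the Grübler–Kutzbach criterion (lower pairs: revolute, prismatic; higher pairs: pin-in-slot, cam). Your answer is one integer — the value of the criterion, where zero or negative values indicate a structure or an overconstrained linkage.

ground; <1,0,0>
#1 <2,0,0>
P:1↔0 J1 <2,1,0>
#2 <3,1,0>
#3 <4,1,0>
#4 <5,1,0>
P:1↔2 J1 <5,2,0>
R:2↔3 J1 <5,3,0>
PS:4↔0 J2 <5,3,1>
C:2↔4 J2 <5,3,2>
#5 <6,3,2>
P:5↔3 J1 <6,4,2>
#6 <7,4,2>
C:0↔3 J2 <7,4,3>
C:6↔2 J2 <7,4,4>
PS:5↔6 J2 <7,4,5>
C:1↔6 J2 <7,4,6>
P:6↔3 J1 <7,5,6>
3×6 − 2×5 − 1×6 = 2

M = 2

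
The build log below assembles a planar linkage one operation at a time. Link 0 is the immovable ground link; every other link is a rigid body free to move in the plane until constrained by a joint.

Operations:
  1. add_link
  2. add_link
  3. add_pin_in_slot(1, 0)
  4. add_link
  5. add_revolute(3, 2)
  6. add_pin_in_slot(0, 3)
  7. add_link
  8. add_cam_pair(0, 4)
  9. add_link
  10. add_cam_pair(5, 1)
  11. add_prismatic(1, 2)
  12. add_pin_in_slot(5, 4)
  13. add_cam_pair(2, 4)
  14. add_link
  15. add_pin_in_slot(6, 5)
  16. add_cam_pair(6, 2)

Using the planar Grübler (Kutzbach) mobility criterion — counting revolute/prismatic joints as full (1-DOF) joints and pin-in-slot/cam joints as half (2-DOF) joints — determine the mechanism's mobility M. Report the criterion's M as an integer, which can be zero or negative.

(L,J1,J2)=(1,0,0); link0 fixed
link1: (2,0,0)
link2: (3,0,0)
PS 1-0 [J2]: (3,0,1)
link3: (4,0,1)
R 3-2 [J1]: (4,1,1)
PS 0-3 [J2]: (4,1,2)
link4: (5,1,2)
C 0-4 [J2]: (5,1,3)
link5: (6,1,3)
C 5-1 [J2]: (6,1,4)
P 1-2 [J1]: (6,2,4)
PS 5-4 [J2]: (6,2,5)
C 2-4 [J2]: (6,2,6)
link6: (7,2,6)
PS 6-5 [J2]: (7,2,7)
C 6-2 [J2]: (7,2,8)
Grübler: 3·6 − 2·2 − 8 = 6

M = 6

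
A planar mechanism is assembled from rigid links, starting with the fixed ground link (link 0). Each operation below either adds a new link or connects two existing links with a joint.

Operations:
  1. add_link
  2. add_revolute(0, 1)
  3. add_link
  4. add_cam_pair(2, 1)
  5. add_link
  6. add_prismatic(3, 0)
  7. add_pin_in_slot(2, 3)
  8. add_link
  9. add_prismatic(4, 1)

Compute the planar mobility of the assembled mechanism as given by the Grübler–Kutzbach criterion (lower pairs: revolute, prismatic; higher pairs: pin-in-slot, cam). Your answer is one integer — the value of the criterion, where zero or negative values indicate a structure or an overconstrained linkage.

M = 4

[1;0;0] (link 0 is ground)
L+ [2;0;0]
R(0,1)∈J1 [2;1;0]
L+ [3;1;0]
C(2,1)∈J2 [3;1;1]
L+ [4;1;1]
P(3,0)∈J1 [4;2;1]
PS(2,3)∈J2 [4;2;2]
L+ [5;2;2]
P(4,1)∈J1 [5;3;2]
mobility = 12 − 6 − 2 = 4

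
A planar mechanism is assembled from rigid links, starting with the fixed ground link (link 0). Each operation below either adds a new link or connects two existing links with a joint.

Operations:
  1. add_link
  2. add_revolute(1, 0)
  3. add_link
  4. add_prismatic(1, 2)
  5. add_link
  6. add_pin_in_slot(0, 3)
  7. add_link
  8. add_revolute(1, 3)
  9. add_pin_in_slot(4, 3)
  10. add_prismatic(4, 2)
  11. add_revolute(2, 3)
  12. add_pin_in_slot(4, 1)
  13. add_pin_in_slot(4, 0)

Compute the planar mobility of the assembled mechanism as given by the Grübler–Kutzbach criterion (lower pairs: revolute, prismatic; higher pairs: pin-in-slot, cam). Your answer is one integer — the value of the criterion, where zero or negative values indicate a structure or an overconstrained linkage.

M = -2

ground; <1,0,0>
#1 <2,0,0>
R:1↔0 J1 <2,1,0>
#2 <3,1,0>
P:1↔2 J1 <3,2,0>
#3 <4,2,0>
PS:0↔3 J2 <4,2,1>
#4 <5,2,1>
R:1↔3 J1 <5,3,1>
PS:4↔3 J2 <5,3,2>
P:4↔2 J1 <5,4,2>
R:2↔3 J1 <5,5,2>
PS:4↔1 J2 <5,5,3>
PS:4↔0 J2 <5,5,4>
3×4 − 2×5 − 1×4 = -2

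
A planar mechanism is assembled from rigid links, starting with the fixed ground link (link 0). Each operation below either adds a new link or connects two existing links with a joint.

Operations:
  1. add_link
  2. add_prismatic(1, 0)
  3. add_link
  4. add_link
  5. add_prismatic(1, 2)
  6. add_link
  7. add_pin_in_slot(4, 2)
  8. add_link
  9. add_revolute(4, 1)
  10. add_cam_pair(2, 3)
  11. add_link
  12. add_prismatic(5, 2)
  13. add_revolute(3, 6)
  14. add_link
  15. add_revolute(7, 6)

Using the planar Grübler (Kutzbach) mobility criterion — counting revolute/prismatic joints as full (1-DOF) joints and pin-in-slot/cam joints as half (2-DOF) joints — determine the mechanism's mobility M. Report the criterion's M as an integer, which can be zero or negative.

ground; <1,0,0>
#1 <2,0,0>
P:1↔0 J1 <2,1,0>
#2 <3,1,0>
#3 <4,1,0>
P:1↔2 J1 <4,2,0>
#4 <5,2,0>
PS:4↔2 J2 <5,2,1>
#5 <6,2,1>
R:4↔1 J1 <6,3,1>
C:2↔3 J2 <6,3,2>
#6 <7,3,2>
P:5↔2 J1 <7,4,2>
R:3↔6 J1 <7,5,2>
#7 <8,5,2>
R:7↔6 J1 <8,6,2>
3×7 − 2×6 − 1×2 = 7

M = 7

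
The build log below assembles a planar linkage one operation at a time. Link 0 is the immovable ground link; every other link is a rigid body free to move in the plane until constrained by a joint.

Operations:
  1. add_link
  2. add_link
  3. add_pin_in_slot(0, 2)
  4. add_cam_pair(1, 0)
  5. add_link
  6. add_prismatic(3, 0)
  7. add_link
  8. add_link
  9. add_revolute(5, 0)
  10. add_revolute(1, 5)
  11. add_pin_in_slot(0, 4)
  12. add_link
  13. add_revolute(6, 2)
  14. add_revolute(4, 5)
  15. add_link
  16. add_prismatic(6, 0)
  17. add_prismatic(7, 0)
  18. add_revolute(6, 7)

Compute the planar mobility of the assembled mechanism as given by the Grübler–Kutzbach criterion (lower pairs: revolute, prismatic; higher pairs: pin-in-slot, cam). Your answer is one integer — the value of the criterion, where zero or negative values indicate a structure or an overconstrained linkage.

M = 2

[1;0;0] (link 0 is ground)
L+ [2;0;0]
L+ [3;0;0]
PS(0,2)∈J2 [3;0;1]
C(1,0)∈J2 [3;0;2]
L+ [4;0;2]
P(3,0)∈J1 [4;1;2]
L+ [5;1;2]
L+ [6;1;2]
R(5,0)∈J1 [6;2;2]
R(1,5)∈J1 [6;3;2]
PS(0,4)∈J2 [6;3;3]
L+ [7;3;3]
R(6,2)∈J1 [7;4;3]
R(4,5)∈J1 [7;5;3]
L+ [8;5;3]
P(6,0)∈J1 [8;6;3]
P(7,0)∈J1 [8;7;3]
R(6,7)∈J1 [8;8;3]
mobility = 21 − 16 − 3 = 2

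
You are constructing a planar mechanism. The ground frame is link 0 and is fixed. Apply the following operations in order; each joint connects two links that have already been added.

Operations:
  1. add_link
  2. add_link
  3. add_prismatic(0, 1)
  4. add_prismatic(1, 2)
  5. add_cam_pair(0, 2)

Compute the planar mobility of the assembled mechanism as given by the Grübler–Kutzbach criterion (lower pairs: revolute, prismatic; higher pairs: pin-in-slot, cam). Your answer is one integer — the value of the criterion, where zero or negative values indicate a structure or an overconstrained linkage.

(L,J1,J2)=(1,0,0); link0 fixed
link1: (2,0,0)
link2: (3,0,0)
P 0-1 [J1]: (3,1,0)
P 1-2 [J1]: (3,2,0)
C 0-2 [J2]: (3,2,1)
Grübler: 3·2 − 2·2 − 1 = 1

M = 1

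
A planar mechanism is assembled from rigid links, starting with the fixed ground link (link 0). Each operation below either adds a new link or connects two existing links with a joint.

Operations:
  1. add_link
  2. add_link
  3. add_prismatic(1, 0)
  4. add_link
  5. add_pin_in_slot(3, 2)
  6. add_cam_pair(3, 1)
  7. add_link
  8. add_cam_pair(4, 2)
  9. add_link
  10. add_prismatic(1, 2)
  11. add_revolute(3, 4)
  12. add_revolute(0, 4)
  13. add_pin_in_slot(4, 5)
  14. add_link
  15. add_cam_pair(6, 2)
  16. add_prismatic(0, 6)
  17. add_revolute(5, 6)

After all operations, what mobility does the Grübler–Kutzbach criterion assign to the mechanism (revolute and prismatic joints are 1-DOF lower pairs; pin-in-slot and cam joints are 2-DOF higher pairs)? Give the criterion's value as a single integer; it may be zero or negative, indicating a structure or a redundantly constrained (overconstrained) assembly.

[1;0;0] (link 0 is ground)
L+ [2;0;0]
L+ [3;0;0]
P(1,0)∈J1 [3;1;0]
L+ [4;1;0]
PS(3,2)∈J2 [4;1;1]
C(3,1)∈J2 [4;1;2]
L+ [5;1;2]
C(4,2)∈J2 [5;1;3]
L+ [6;1;3]
P(1,2)∈J1 [6;2;3]
R(3,4)∈J1 [6;3;3]
R(0,4)∈J1 [6;4;3]
PS(4,5)∈J2 [6;4;4]
L+ [7;4;4]
C(6,2)∈J2 [7;4;5]
P(0,6)∈J1 [7;5;5]
R(5,6)∈J1 [7;6;5]
mobility = 18 − 12 − 5 = 1

M = 1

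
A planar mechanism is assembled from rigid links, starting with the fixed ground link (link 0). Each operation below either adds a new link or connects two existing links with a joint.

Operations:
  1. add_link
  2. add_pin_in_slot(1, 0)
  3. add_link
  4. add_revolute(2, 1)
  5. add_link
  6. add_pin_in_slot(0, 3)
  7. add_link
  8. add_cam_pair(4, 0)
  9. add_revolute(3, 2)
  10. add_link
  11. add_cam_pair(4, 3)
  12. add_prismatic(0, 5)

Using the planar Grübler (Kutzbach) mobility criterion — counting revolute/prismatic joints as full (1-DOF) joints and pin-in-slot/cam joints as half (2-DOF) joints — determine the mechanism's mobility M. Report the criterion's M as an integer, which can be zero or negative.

link 0 = ground. State L|J1|J2 = 1|0|0
+link1  2|0|0
PS(1,0) f=2→J2  2|0|1
+link2  3|0|1
R(2,1) f=1→J1  3|1|1
+link3  4|1|1
PS(0,3) f=2→J2  4|1|2
+link4  5|1|2
C(4,0) f=2→J2  5|1|3
R(3,2) f=1→J1  5|2|3
+link5  6|2|3
C(4,3) f=2→J2  6|2|4
P(0,5) f=1→J1  6|3|4
M = 3(6−1)−2·3−4 = 15−6−4 = 5

M = 5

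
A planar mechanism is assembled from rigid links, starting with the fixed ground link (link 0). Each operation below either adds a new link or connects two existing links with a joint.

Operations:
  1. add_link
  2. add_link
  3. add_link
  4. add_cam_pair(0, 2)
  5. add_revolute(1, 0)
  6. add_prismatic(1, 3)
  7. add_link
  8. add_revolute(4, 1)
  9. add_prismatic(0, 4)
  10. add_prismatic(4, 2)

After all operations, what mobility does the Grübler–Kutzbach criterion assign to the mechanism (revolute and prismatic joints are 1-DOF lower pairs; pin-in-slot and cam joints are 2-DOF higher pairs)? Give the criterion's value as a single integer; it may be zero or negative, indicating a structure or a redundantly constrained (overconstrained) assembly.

M = 1

ground; <1,0,0>
#1 <2,0,0>
#2 <3,0,0>
#3 <4,0,0>
C:0↔2 J2 <4,0,1>
R:1↔0 J1 <4,1,1>
P:1↔3 J1 <4,2,1>
#4 <5,2,1>
R:4↔1 J1 <5,3,1>
P:0↔4 J1 <5,4,1>
P:4↔2 J1 <5,5,1>
3×4 − 2×5 − 1×1 = 1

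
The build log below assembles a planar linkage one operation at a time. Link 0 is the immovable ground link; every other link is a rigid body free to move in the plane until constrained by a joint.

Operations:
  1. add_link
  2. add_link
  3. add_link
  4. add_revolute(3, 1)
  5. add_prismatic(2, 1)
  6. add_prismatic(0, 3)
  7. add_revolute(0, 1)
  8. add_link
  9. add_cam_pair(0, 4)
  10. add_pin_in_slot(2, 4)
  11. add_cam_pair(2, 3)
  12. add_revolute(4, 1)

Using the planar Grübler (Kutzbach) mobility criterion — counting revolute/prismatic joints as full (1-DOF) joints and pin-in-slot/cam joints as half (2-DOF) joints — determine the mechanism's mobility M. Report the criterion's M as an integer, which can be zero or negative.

M = -1

link 0 = ground. State L|J1|J2 = 1|0|0
+link1  2|0|0
+link2  3|0|0
+link3  4|0|0
R(3,1) f=1→J1  4|1|0
P(2,1) f=1→J1  4|2|0
P(0,3) f=1→J1  4|3|0
R(0,1) f=1→J1  4|4|0
+link4  5|4|0
C(0,4) f=2→J2  5|4|1
PS(2,4) f=2→J2  5|4|2
C(2,3) f=2→J2  5|4|3
R(4,1) f=1→J1  5|5|3
M = 3(5−1)−2·5−3 = 12−10−3 = -1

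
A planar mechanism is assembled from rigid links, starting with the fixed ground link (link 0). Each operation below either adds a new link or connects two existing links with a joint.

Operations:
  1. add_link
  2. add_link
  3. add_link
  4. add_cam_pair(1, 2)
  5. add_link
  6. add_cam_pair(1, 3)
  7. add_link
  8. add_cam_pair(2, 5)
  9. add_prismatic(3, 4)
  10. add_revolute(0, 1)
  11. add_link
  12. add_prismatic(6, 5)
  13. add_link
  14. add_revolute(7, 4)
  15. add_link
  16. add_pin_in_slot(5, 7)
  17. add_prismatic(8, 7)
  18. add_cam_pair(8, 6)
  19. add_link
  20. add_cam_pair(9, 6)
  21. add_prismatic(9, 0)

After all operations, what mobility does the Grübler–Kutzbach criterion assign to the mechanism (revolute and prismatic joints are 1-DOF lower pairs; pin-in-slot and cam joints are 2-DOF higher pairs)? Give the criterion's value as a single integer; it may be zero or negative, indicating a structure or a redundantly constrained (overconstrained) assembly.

link 0 = ground. State L|J1|J2 = 1|0|0
+link1  2|0|0
+link2  3|0|0
+link3  4|0|0
C(1,2) f=2→J2  4|0|1
+link4  5|0|1
C(1,3) f=2→J2  5|0|2
+link5  6|0|2
C(2,5) f=2→J2  6|0|3
P(3,4) f=1→J1  6|1|3
R(0,1) f=1→J1  6|2|3
+link6  7|2|3
P(6,5) f=1→J1  7|3|3
+link7  8|3|3
R(7,4) f=1→J1  8|4|3
+link8  9|4|3
PS(5,7) f=2→J2  9|4|4
P(8,7) f=1→J1  9|5|4
C(8,6) f=2→J2  9|5|5
+link9  10|5|5
C(9,6) f=2→J2  10|5|6
P(9,0) f=1→J1  10|6|6
M = 3(10−1)−2·6−6 = 27−12−6 = 9

M = 9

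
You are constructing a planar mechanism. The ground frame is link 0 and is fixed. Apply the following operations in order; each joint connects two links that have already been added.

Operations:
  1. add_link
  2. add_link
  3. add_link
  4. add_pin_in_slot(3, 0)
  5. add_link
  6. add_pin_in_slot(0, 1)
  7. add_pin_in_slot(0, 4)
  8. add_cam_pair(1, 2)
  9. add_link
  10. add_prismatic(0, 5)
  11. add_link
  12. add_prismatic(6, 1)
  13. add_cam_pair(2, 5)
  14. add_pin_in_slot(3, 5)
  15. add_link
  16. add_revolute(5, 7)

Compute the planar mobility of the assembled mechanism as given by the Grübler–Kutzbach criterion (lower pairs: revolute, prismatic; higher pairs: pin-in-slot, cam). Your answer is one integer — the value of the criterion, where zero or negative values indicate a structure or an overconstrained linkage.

[1;0;0] (link 0 is ground)
L+ [2;0;0]
L+ [3;0;0]
L+ [4;0;0]
PS(3,0)∈J2 [4;0;1]
L+ [5;0;1]
PS(0,1)∈J2 [5;0;2]
PS(0,4)∈J2 [5;0;3]
C(1,2)∈J2 [5;0;4]
L+ [6;0;4]
P(0,5)∈J1 [6;1;4]
L+ [7;1;4]
P(6,1)∈J1 [7;2;4]
C(2,5)∈J2 [7;2;5]
PS(3,5)∈J2 [7;2;6]
L+ [8;2;6]
R(5,7)∈J1 [8;3;6]
mobility = 21 − 6 − 6 = 9

M = 9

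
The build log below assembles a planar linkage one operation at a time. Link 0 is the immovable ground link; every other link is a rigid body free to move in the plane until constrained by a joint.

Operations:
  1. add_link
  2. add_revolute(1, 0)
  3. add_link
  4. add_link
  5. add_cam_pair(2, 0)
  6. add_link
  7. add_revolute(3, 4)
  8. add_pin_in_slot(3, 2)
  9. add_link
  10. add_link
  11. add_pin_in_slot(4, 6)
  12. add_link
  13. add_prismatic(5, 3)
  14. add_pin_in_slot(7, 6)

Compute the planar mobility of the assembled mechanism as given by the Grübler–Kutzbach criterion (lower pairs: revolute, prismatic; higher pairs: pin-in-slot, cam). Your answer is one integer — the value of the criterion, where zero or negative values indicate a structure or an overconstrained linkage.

[1;0;0] (link 0 is ground)
L+ [2;0;0]
R(1,0)∈J1 [2;1;0]
L+ [3;1;0]
L+ [4;1;0]
C(2,0)∈J2 [4;1;1]
L+ [5;1;1]
R(3,4)∈J1 [5;2;1]
PS(3,2)∈J2 [5;2;2]
L+ [6;2;2]
L+ [7;2;2]
PS(4,6)∈J2 [7;2;3]
L+ [8;2;3]
P(5,3)∈J1 [8;3;3]
PS(7,6)∈J2 [8;3;4]
mobility = 21 − 6 − 4 = 11

M = 11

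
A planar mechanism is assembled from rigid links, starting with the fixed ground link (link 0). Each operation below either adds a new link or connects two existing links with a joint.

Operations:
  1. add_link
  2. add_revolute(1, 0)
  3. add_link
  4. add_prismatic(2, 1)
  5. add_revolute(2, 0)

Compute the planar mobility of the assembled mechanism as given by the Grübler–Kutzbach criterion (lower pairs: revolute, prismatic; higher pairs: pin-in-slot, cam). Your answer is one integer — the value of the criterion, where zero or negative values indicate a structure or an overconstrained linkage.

M = 0

link 0 = ground. State L|J1|J2 = 1|0|0
+link1  2|0|0
R(1,0) f=1→J1  2|1|0
+link2  3|1|0
P(2,1) f=1→J1  3|2|0
R(2,0) f=1→J1  3|3|0
M = 3(3−1)−2·3−0 = 6−6−0 = 0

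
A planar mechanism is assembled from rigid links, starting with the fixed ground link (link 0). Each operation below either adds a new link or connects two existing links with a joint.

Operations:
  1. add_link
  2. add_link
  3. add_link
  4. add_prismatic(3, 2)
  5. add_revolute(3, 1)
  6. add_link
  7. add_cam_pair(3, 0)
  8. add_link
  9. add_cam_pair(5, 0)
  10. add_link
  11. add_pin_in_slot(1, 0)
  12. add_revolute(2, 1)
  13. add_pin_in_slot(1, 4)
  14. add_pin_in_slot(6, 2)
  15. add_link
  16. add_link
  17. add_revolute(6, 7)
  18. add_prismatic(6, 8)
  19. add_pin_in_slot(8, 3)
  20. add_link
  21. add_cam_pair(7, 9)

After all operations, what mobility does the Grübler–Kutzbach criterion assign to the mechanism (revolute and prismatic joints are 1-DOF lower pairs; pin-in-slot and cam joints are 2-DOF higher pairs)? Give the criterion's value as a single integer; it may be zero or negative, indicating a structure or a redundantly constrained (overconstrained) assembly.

ground; <1,0,0>
#1 <2,0,0>
#2 <3,0,0>
#3 <4,0,0>
P:3↔2 J1 <4,1,0>
R:3↔1 J1 <4,2,0>
#4 <5,2,0>
C:3↔0 J2 <5,2,1>
#5 <6,2,1>
C:5↔0 J2 <6,2,2>
#6 <7,2,2>
PS:1↔0 J2 <7,2,3>
R:2↔1 J1 <7,3,3>
PS:1↔4 J2 <7,3,4>
PS:6↔2 J2 <7,3,5>
#7 <8,3,5>
#8 <9,3,5>
R:6↔7 J1 <9,4,5>
P:6↔8 J1 <9,5,5>
PS:8↔3 J2 <9,5,6>
#9 <10,5,6>
C:7↔9 J2 <10,5,7>
3×9 − 2×5 − 1×7 = 10

M = 10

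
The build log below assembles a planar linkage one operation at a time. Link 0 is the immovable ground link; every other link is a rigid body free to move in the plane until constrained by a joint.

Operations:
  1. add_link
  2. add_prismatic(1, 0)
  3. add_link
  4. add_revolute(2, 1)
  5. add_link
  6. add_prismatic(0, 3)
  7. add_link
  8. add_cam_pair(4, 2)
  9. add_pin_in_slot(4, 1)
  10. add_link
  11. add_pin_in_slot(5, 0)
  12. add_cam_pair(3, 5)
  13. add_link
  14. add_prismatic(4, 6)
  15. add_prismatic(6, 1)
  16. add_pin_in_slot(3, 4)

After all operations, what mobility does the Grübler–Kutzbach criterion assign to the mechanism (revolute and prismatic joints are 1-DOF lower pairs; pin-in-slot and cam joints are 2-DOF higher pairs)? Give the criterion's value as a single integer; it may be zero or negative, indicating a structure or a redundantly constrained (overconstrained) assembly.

M = 3

link 0 = ground. State L|J1|J2 = 1|0|0
+link1  2|0|0
P(1,0) f=1→J1  2|1|0
+link2  3|1|0
R(2,1) f=1→J1  3|2|0
+link3  4|2|0
P(0,3) f=1→J1  4|3|0
+link4  5|3|0
C(4,2) f=2→J2  5|3|1
PS(4,1) f=2→J2  5|3|2
+link5  6|3|2
PS(5,0) f=2→J2  6|3|3
C(3,5) f=2→J2  6|3|4
+link6  7|3|4
P(4,6) f=1→J1  7|4|4
P(6,1) f=1→J1  7|5|4
PS(3,4) f=2→J2  7|5|5
M = 3(7−1)−2·5−5 = 18−10−5 = 3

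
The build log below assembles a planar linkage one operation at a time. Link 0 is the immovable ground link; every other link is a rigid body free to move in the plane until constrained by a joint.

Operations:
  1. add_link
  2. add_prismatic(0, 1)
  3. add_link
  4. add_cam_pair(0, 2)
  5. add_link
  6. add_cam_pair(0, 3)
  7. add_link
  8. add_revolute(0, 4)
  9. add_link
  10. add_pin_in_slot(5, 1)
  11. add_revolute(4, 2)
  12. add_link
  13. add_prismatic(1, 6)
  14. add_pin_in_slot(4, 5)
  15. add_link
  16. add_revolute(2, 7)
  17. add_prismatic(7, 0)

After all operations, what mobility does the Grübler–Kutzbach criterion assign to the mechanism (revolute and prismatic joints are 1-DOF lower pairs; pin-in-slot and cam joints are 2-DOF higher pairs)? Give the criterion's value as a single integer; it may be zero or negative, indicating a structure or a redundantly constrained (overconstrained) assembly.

M = 5

link 0 = ground. State L|J1|J2 = 1|0|0
+link1  2|0|0
P(0,1) f=1→J1  2|1|0
+link2  3|1|0
C(0,2) f=2→J2  3|1|1
+link3  4|1|1
C(0,3) f=2→J2  4|1|2
+link4  5|1|2
R(0,4) f=1→J1  5|2|2
+link5  6|2|2
PS(5,1) f=2→J2  6|2|3
R(4,2) f=1→J1  6|3|3
+link6  7|3|3
P(1,6) f=1→J1  7|4|3
PS(4,5) f=2→J2  7|4|4
+link7  8|4|4
R(2,7) f=1→J1  8|5|4
P(7,0) f=1→J1  8|6|4
M = 3(8−1)−2·6−4 = 21−12−4 = 5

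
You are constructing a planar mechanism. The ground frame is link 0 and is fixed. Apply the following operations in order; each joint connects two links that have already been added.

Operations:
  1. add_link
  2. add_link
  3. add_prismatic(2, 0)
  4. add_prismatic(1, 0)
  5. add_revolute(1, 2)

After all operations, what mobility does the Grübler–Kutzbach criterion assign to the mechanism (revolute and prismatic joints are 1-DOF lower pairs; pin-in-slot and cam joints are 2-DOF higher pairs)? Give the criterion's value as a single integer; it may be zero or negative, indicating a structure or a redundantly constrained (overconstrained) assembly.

link 0 = ground. State L|J1|J2 = 1|0|0
+link1  2|0|0
+link2  3|0|0
P(2,0) f=1→J1  3|1|0
P(1,0) f=1→J1  3|2|0
R(1,2) f=1→J1  3|3|0
M = 3(3−1)−2·3−0 = 6−6−0 = 0

M = 0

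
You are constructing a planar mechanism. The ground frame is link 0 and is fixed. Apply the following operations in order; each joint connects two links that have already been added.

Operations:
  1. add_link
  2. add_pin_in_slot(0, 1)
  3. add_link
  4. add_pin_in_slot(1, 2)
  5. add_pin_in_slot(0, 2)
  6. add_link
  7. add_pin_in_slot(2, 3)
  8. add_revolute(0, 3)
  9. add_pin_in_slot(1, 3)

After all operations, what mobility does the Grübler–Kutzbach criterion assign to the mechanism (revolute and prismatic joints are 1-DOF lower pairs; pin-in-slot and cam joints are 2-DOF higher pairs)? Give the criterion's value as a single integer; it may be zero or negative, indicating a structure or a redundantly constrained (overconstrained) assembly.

(L,J1,J2)=(1,0,0); link0 fixed
link1: (2,0,0)
PS 0-1 [J2]: (2,0,1)
link2: (3,0,1)
PS 1-2 [J2]: (3,0,2)
PS 0-2 [J2]: (3,0,3)
link3: (4,0,3)
PS 2-3 [J2]: (4,0,4)
R 0-3 [J1]: (4,1,4)
PS 1-3 [J2]: (4,1,5)
Grübler: 3·3 − 2·1 − 5 = 2

M = 2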